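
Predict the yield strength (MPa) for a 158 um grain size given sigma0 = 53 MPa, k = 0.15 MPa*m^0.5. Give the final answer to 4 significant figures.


sigma_y = sigma0 + k / sqrt(d)
d = 158 um = 1.58e-04 m
sigma_y = 53 + 0.15 / sqrt(1.58e-04)
sigma_y = 64.93 MPa


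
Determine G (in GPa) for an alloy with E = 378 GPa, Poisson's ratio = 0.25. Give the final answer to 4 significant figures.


G = E / (2*(1+nu))
G = 378 / (2*(1+0.25))
G = 151.2 GPa


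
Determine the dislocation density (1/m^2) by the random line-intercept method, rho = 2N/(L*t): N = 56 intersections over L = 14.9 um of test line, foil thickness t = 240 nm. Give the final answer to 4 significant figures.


rho = 2N / (L * t)
L = 14.9 um = 1.49e-05 m, t = 240 nm = 2.4e-07 m
rho = 2 * 56 / (1.49e-05 * 2.4e-07)
rho = 3.132e+13 1/m^2


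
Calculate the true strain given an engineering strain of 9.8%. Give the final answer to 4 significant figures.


epsilon_true = ln(1 + epsilon_eng)
epsilon_true = ln(1 + 0.098)
epsilon_true = 0.09349


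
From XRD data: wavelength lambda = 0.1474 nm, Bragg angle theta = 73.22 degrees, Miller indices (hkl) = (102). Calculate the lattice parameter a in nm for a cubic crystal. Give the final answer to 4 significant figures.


d = lambda / (2*sin(theta))
d = 0.1474 / (2*sin(73.22 deg))
d = 0.0769777 nm
a = d * sqrt(h^2+k^2+l^2) = 0.0769777 * sqrt(5)
a = 0.1721 nm


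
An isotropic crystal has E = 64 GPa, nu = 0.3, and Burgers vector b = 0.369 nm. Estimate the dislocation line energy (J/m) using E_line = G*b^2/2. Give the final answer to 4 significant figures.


Step 1: G = E / (2*(1+nu))
G = 64 / (2*(1+0.3)) = 24.6154 GPa = 2.46154e+10 Pa
Step 2: E_line = G*b^2/2
b = 0.369 nm = 3.69e-10 m
E_line = 0.5 * 2.46154e+10 * (3.69e-10)^2 = 1.676e-09 J/m


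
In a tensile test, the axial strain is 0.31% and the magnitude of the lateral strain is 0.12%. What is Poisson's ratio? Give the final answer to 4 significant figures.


nu = -epsilon_lat / epsilon_axial
Lateral strain is contraction (negative), so using magnitudes:
nu = 0.12 / 0.31
nu = 0.3871


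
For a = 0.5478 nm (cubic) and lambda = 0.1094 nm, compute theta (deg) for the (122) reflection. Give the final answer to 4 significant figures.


d = a / sqrt(h^2+k^2+l^2)
d = 0.5478 / sqrt(9) = 0.1826 nm
lambda = 2*d*sin(theta)  =>  sin(theta) = lambda / (2*d)
sin(theta) = 0.1094 / (2 * 0.1826) = 0.299562
theta = 17.43 deg


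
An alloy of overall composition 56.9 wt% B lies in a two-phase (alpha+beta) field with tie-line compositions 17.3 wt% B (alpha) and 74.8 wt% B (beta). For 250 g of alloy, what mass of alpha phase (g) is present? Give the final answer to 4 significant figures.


f_alpha = (C_beta - C0) / (C_beta - C_alpha)
f_alpha = (74.8 - 56.9) / (74.8 - 17.3) = 0.311304
m_alpha = f_alpha * m_total = 0.311304 * 250 = 77.83 g


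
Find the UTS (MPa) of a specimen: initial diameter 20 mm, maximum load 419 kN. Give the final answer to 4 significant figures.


A0 = pi*(d/2)^2 = pi*(20/2)^2 = 314.159 mm^2
UTS = F_max / A0 = 419*1000 / 314.159
UTS = 1334 MPa


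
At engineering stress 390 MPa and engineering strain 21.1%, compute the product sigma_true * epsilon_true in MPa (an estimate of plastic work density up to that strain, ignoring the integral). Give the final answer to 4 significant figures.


sigma_true = sigma_eng * (1 + epsilon_eng)
sigma_true = 390 * (1 + 0.211) = 472.29 MPa
epsilon_true = ln(1 + epsilon_eng)
epsilon_true = ln(1 + 0.211) = 0.191446
sigma_true * epsilon_true = 472.29 * 0.191446 = 90.42 MPa


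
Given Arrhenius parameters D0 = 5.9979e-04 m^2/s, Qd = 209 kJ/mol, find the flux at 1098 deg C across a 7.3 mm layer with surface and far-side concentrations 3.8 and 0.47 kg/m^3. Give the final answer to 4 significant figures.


Step 1: D = D0 * exp(-Qd/(R*T))
T = 1098 + 273.15 = 1371.15 K
D = 5.9979e-04 * exp(-209e3 / (8.314 * 1371.15)) = 6.54264e-12 m^2/s
Step 2: J = D * (C1 - C2) / dx
J = 6.54264e-12 * (3.8 - 0.47) / 7.3e-03
J = 2.985e-09 kg/(m^2*s)


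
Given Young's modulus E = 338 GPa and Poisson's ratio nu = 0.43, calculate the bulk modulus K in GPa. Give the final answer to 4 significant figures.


K = E / (3*(1-2*nu))
K = 338 / (3*(1-2*0.43))
K = 804.8 GPa


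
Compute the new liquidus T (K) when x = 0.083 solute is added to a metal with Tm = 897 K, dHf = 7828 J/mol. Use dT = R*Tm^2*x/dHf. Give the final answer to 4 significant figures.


dT = R*Tm^2*x / dHf
dT = 8.314 * 897^2 * 0.083 / 7828
dT = 70.9287 K
T_new = 897 - 70.9287 = 826.1 K


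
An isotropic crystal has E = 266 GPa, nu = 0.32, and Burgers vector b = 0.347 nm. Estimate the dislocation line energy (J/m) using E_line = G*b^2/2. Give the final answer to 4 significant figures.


Step 1: G = E / (2*(1+nu))
G = 266 / (2*(1+0.32)) = 100.758 GPa = 1.00758e+11 Pa
Step 2: E_line = G*b^2/2
b = 0.347 nm = 3.47e-10 m
E_line = 0.5 * 1.00758e+11 * (3.47e-10)^2 = 6.066e-09 J/m


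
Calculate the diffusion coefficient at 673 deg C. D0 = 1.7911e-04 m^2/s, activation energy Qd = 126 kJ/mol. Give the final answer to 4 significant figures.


D = D0 * exp(-Qd / (R*T))
T = 946.15 K
D = 1.7911e-04 * exp(-126e3 / (8.314 * 946.15))
D = 1.98e-11 m^2/s


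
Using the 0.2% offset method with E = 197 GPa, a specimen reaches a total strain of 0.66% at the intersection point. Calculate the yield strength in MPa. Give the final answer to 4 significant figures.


Offset strain = 0.002
Elastic strain at yield = total_strain - offset = 6.6e-03 - 0.002 = 4.6e-03
sigma_y = E * elastic_strain = 197000 * 4.6e-03
sigma_y = 906.2 MPa


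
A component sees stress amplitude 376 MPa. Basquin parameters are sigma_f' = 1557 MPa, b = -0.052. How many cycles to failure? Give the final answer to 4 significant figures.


sigma_a = sigma_f' * (2*Nf)^b
2*Nf = (sigma_a / sigma_f')^(1/b)
2*Nf = (376 / 1557)^(1/-0.052)
2*Nf = 7.36754e+11
Nf = 3.684e+11 cycles


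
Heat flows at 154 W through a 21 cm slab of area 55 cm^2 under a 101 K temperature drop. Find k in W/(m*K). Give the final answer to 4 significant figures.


k = Q*L / (A*dT)
L = 0.21 m, A = 5.5e-03 m^2
k = 154 * 0.21 / (5.5e-03 * 101)
k = 58.22 W/(m*K)


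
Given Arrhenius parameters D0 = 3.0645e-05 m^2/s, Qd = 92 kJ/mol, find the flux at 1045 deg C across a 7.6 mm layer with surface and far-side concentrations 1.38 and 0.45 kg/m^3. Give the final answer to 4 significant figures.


Step 1: D = D0 * exp(-Qd/(R*T))
T = 1045 + 273.15 = 1318.15 K
D = 3.0645e-05 * exp(-92e3 / (8.314 * 1318.15)) = 6.92664e-09 m^2/s
Step 2: J = D * (C1 - C2) / dx
J = 6.92664e-09 * (1.38 - 0.45) / 7.6e-03
J = 8.476e-07 kg/(m^2*s)


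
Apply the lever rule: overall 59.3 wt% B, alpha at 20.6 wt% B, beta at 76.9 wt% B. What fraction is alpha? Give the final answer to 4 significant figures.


f_alpha = (C_beta - C0) / (C_beta - C_alpha)
f_alpha = (76.9 - 59.3) / (76.9 - 20.6)
f_alpha = 0.3126


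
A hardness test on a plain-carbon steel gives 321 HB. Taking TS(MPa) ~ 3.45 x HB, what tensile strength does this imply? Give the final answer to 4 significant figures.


TS (MPa) = 3.45 * HB
TS = 3.45 * 321
TS = 1107 MPa


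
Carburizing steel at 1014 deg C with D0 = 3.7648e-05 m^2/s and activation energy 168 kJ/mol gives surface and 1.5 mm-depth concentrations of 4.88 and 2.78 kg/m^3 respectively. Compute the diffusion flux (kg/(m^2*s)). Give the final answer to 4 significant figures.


Step 1: D = D0 * exp(-Qd/(R*T))
T = 1014 + 273.15 = 1287.15 K
D = 3.7648e-05 * exp(-168e3 / (8.314 * 1287.15)) = 5.72509e-12 m^2/s
Step 2: J = D * (C1 - C2) / dx
J = 5.72509e-12 * (4.88 - 2.78) / 1.5e-03
J = 8.015e-09 kg/(m^2*s)


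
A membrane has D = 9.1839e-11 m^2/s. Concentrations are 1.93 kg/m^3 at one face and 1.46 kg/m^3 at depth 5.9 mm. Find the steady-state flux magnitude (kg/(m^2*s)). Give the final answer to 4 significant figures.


J = -D * (dC/dx) = D * (C1 - C2) / dx
J = 9.1839e-11 * (1.93 - 1.46) / 5.9e-03
J = 7.316e-09 kg/(m^2*s)


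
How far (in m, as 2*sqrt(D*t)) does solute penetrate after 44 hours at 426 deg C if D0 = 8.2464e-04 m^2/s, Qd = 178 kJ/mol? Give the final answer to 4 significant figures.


Step 1: D = D0 * exp(-Qd/(R*T))
T = 699.15 K
D = 8.2464e-04 * exp(-178e3 / (8.314 * 699.15)) = 4.14107e-17 m^2/s
Step 2: L = 2*sqrt(D*t)
t = 44 h = 158400 s
L = 2*sqrt(4.14107e-17 * 158400) = 5.122e-06 m


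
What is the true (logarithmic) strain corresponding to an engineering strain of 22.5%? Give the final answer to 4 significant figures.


epsilon_true = ln(1 + epsilon_eng)
epsilon_true = ln(1 + 0.225)
epsilon_true = 0.2029


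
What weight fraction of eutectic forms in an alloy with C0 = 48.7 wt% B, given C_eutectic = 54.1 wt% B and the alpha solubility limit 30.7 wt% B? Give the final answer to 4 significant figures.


f_primary = (C_e - C0) / (C_e - C_alpha_max)
f_primary = (54.1 - 48.7) / (54.1 - 30.7)
f_primary = 0.230769
f_eutectic = 1 - 0.230769 = 0.7692


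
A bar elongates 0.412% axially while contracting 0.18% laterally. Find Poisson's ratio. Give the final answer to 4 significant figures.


nu = -epsilon_lat / epsilon_axial
Lateral strain is contraction (negative), so using magnitudes:
nu = 0.18 / 0.412
nu = 0.4369


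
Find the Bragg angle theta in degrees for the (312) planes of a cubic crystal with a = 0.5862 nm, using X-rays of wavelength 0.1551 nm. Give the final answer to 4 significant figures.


d = a / sqrt(h^2+k^2+l^2)
d = 0.5862 / sqrt(14) = 0.156669 nm
lambda = 2*d*sin(theta)  =>  sin(theta) = lambda / (2*d)
sin(theta) = 0.1551 / (2 * 0.156669) = 0.494994
theta = 29.67 deg


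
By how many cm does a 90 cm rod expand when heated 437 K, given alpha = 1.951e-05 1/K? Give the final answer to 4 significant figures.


dL = L0 * alpha * dT
dL = 90 * 1.951e-05 * 437
dL = 0.7673 cm


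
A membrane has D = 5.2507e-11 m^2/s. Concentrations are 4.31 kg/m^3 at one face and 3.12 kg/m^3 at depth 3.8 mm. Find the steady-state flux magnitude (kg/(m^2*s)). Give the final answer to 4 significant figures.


J = -D * (dC/dx) = D * (C1 - C2) / dx
J = 5.2507e-11 * (4.31 - 3.12) / 3.8e-03
J = 1.644e-08 kg/(m^2*s)


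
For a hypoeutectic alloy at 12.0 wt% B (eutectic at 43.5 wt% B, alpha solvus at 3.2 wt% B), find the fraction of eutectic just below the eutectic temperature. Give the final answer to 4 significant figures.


f_primary = (C_e - C0) / (C_e - C_alpha_max)
f_primary = (43.5 - 12.0) / (43.5 - 3.2)
f_primary = 0.781638
f_eutectic = 1 - 0.781638 = 0.2184


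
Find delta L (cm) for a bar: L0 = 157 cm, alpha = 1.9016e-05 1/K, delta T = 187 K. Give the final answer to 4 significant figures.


dL = L0 * alpha * dT
dL = 157 * 1.9016e-05 * 187
dL = 0.5583 cm


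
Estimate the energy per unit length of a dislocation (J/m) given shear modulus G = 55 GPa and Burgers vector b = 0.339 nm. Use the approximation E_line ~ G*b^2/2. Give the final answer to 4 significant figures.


E = G*b^2/2
b = 0.339 nm = 3.39e-10 m
G = 55 GPa = 5.5e+10 Pa
E = 0.5 * 5.5e+10 * (3.39e-10)^2
E = 3.16e-09 J/m


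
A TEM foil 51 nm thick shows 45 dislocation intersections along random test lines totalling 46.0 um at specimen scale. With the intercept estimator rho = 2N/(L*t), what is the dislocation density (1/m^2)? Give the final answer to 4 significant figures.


rho = 2N / (L * t)
L = 46.0 um = 4.6e-05 m, t = 51 nm = 5.1e-08 m
rho = 2 * 45 / (4.6e-05 * 5.1e-08)
rho = 3.836e+13 1/m^2


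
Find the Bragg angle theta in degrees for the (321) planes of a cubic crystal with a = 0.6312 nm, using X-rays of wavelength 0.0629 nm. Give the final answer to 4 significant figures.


d = a / sqrt(h^2+k^2+l^2)
d = 0.6312 / sqrt(14) = 0.168695 nm
lambda = 2*d*sin(theta)  =>  sin(theta) = lambda / (2*d)
sin(theta) = 0.0629 / (2 * 0.168695) = 0.186431
theta = 10.74 deg


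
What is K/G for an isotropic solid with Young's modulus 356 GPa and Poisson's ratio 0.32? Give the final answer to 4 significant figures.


G = E / (2*(1+nu))
G = 356 / (2*(1+0.32)) = 134.848 GPa
K = E / (3*(1-2*nu))
K = 356 / (3*(1-2*0.32)) = 329.63 GPa
K/G = 329.63 / 134.848 = 2.444


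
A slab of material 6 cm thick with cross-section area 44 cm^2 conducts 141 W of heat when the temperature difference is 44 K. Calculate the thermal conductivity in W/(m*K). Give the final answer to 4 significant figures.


k = Q*L / (A*dT)
L = 0.06 m, A = 4.4e-03 m^2
k = 141 * 0.06 / (4.4e-03 * 44)
k = 43.7 W/(m*K)


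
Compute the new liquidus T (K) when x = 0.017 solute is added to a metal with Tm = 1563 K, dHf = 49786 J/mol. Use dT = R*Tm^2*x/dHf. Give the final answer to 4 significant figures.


dT = R*Tm^2*x / dHf
dT = 8.314 * 1563^2 * 0.017 / 49786
dT = 6.93537 K
T_new = 1563 - 6.93537 = 1556 K


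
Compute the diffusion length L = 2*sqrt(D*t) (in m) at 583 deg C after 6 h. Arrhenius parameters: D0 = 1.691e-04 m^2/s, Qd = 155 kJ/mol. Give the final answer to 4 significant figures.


Step 1: D = D0 * exp(-Qd/(R*T))
T = 856.15 K
D = 1.691e-04 * exp(-155e3 / (8.314 * 856.15)) = 5.90315e-14 m^2/s
Step 2: L = 2*sqrt(D*t)
t = 6 h = 21600 s
L = 2*sqrt(5.90315e-14 * 21600) = 7.142e-05 m


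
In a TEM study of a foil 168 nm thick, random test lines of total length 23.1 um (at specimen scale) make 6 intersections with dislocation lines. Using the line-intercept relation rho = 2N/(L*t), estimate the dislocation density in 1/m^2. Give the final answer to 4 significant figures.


rho = 2N / (L * t)
L = 23.1 um = 2.31e-05 m, t = 168 nm = 1.68e-07 m
rho = 2 * 6 / (2.31e-05 * 1.68e-07)
rho = 3.092e+12 1/m^2


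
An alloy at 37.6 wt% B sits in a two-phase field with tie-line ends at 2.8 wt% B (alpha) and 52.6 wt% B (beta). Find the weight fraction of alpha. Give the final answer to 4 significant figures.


f_alpha = (C_beta - C0) / (C_beta - C_alpha)
f_alpha = (52.6 - 37.6) / (52.6 - 2.8)
f_alpha = 0.3012


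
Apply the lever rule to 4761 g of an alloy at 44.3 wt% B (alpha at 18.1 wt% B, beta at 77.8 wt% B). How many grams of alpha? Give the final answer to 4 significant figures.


f_alpha = (C_beta - C0) / (C_beta - C_alpha)
f_alpha = (77.8 - 44.3) / (77.8 - 18.1) = 0.561139
m_alpha = f_alpha * m_total = 0.561139 * 4761 = 2672 g


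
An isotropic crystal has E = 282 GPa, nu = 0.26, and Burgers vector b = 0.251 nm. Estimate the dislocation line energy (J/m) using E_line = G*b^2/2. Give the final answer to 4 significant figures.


Step 1: G = E / (2*(1+nu))
G = 282 / (2*(1+0.26)) = 111.905 GPa = 1.11905e+11 Pa
Step 2: E_line = G*b^2/2
b = 0.251 nm = 2.51e-10 m
E_line = 0.5 * 1.11905e+11 * (2.51e-10)^2 = 3.525e-09 J/m


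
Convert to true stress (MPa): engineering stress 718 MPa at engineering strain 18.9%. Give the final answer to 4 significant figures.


sigma_true = sigma_eng * (1 + epsilon_eng)
sigma_true = 718 * (1 + 0.189)
sigma_true = 853.7 MPa


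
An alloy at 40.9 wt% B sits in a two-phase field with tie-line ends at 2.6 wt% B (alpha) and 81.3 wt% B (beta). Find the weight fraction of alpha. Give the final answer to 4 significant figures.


f_alpha = (C_beta - C0) / (C_beta - C_alpha)
f_alpha = (81.3 - 40.9) / (81.3 - 2.6)
f_alpha = 0.5133


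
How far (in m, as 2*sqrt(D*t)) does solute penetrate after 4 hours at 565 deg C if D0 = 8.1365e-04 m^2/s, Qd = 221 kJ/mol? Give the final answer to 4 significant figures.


Step 1: D = D0 * exp(-Qd/(R*T))
T = 838.15 K
D = 8.1365e-04 * exp(-221e3 / (8.314 * 838.15)) = 1.37063e-17 m^2/s
Step 2: L = 2*sqrt(D*t)
t = 4 h = 14400 s
L = 2*sqrt(1.37063e-17 * 14400) = 8.885e-07 m


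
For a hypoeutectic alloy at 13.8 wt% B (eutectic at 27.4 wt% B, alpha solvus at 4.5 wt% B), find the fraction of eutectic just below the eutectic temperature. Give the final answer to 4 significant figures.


f_primary = (C_e - C0) / (C_e - C_alpha_max)
f_primary = (27.4 - 13.8) / (27.4 - 4.5)
f_primary = 0.593886
f_eutectic = 1 - 0.593886 = 0.4061


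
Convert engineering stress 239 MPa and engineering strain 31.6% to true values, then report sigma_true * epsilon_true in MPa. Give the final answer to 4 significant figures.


sigma_true = sigma_eng * (1 + epsilon_eng)
sigma_true = 239 * (1 + 0.316) = 314.524 MPa
epsilon_true = ln(1 + epsilon_eng)
epsilon_true = ln(1 + 0.316) = 0.274597
sigma_true * epsilon_true = 314.524 * 0.274597 = 86.37 MPa


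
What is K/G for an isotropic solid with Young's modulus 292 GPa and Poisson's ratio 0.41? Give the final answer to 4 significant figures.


G = E / (2*(1+nu))
G = 292 / (2*(1+0.41)) = 103.546 GPa
K = E / (3*(1-2*nu))
K = 292 / (3*(1-2*0.41)) = 540.741 GPa
K/G = 540.741 / 103.546 = 5.222


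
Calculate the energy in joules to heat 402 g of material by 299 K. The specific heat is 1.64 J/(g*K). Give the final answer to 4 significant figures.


Q = m * cp * dT
Q = 402 * 1.64 * 299
Q = 197100 J


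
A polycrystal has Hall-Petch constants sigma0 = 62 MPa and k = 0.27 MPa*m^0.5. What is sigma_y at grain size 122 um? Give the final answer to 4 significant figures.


sigma_y = sigma0 + k / sqrt(d)
d = 122 um = 1.22e-04 m
sigma_y = 62 + 0.27 / sqrt(1.22e-04)
sigma_y = 86.44 MPa


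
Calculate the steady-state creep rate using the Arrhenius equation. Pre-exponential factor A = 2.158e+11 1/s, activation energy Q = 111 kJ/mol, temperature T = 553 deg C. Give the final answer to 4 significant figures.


rate = A * exp(-Q / (R*T))
T = 553 + 273.15 = 826.15 K
rate = 2.158e+11 * exp(-111e3 / (8.314 * 826.15))
rate = 20680 1/s


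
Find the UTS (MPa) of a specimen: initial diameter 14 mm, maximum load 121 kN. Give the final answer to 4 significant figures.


A0 = pi*(d/2)^2 = pi*(14/2)^2 = 153.938 mm^2
UTS = F_max / A0 = 121*1000 / 153.938
UTS = 786 MPa


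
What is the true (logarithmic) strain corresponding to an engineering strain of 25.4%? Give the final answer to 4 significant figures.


epsilon_true = ln(1 + epsilon_eng)
epsilon_true = ln(1 + 0.254)
epsilon_true = 0.2263


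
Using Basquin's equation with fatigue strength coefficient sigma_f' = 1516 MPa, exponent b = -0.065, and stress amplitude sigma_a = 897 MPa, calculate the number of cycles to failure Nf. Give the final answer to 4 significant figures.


sigma_a = sigma_f' * (2*Nf)^b
2*Nf = (sigma_a / sigma_f')^(1/b)
2*Nf = (897 / 1516)^(1/-0.065)
2*Nf = 3208.17
Nf = 1604 cycles


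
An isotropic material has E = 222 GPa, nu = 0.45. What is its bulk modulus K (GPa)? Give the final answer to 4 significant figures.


K = E / (3*(1-2*nu))
K = 222 / (3*(1-2*0.45))
K = 740 GPa


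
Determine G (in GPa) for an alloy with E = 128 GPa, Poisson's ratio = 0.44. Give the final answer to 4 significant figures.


G = E / (2*(1+nu))
G = 128 / (2*(1+0.44))
G = 44.44 GPa


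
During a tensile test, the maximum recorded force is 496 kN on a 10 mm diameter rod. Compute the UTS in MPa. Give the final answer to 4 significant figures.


A0 = pi*(d/2)^2 = pi*(10/2)^2 = 78.5398 mm^2
UTS = F_max / A0 = 496*1000 / 78.5398
UTS = 6315 MPa


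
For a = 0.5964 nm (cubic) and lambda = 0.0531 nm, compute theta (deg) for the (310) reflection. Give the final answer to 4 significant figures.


d = a / sqrt(h^2+k^2+l^2)
d = 0.5964 / sqrt(10) = 0.188598 nm
lambda = 2*d*sin(theta)  =>  sin(theta) = lambda / (2*d)
sin(theta) = 0.0531 / (2 * 0.188598) = 0.140775
theta = 8.093 deg


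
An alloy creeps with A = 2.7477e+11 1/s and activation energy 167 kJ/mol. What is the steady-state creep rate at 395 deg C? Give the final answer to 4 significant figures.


rate = A * exp(-Q / (R*T))
T = 395 + 273.15 = 668.15 K
rate = 2.7477e+11 * exp(-167e3 / (8.314 * 668.15))
rate = 0.02414 1/s


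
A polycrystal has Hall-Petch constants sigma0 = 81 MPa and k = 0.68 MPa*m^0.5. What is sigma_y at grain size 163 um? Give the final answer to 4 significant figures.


sigma_y = sigma0 + k / sqrt(d)
d = 163 um = 1.63e-04 m
sigma_y = 81 + 0.68 / sqrt(1.63e-04)
sigma_y = 134.3 MPa


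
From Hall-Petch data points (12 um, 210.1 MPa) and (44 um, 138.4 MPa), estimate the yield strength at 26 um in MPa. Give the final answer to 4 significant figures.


sigma_y = sigma0 + k / sqrt(d)
1/sqrt(d1) = 1/sqrt(1.2e-05) = 288.675;  1/sqrt(d2) = 150.756
k = (sigma1 - sigma2) / (1/sqrt(d1) - 1/sqrt(d2)) = (210.1 - 138.4) / (288.675 - 150.756) = 0.519869 MPa*m^0.5
sigma0 = sigma1 - k/sqrt(d1) = 210.1 - 0.519869*288.675 = 60.0269 MPa
sigma_y(d3) = 60.0269 + 0.519869 / sqrt(2.6e-05) = 162 MPa


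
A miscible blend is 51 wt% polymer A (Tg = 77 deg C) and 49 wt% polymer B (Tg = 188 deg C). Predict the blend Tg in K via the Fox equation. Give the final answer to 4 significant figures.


1/Tg = w1/Tg1 + w2/Tg2 (in Kelvin)
Tg1 = 350.15 K, Tg2 = 461.15 K
1/Tg = 0.51/350.15 + 0.49/461.15
Tg = 397 K


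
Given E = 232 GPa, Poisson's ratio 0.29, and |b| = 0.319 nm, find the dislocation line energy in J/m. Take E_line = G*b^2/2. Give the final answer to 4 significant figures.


Step 1: G = E / (2*(1+nu))
G = 232 / (2*(1+0.29)) = 89.9225 GPa = 8.99225e+10 Pa
Step 2: E_line = G*b^2/2
b = 0.319 nm = 3.19e-10 m
E_line = 0.5 * 8.99225e+10 * (3.19e-10)^2 = 4.575e-09 J/m


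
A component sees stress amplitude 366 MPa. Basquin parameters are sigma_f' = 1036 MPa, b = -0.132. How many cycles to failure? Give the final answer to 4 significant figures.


sigma_a = sigma_f' * (2*Nf)^b
2*Nf = (sigma_a / sigma_f')^(1/b)
2*Nf = (366 / 1036)^(1/-0.132)
2*Nf = 2650.47
Nf = 1325 cycles


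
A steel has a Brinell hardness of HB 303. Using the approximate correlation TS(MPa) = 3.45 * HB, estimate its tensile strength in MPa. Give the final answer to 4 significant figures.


TS (MPa) = 3.45 * HB
TS = 3.45 * 303
TS = 1045 MPa


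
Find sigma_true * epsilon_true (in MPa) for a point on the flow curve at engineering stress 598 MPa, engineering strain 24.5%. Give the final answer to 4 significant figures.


sigma_true = sigma_eng * (1 + epsilon_eng)
sigma_true = 598 * (1 + 0.245) = 744.51 MPa
epsilon_true = ln(1 + epsilon_eng)
epsilon_true = ln(1 + 0.245) = 0.219136
sigma_true * epsilon_true = 744.51 * 0.219136 = 163.1 MPa


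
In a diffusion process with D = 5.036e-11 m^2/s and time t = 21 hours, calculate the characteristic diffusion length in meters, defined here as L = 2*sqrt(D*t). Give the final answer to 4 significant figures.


t = 21 hr = 75600 s
Diffusion length = 2*sqrt(D*t)
= 2*sqrt(5.036e-11 * 75600)
= 3.902e-03 m


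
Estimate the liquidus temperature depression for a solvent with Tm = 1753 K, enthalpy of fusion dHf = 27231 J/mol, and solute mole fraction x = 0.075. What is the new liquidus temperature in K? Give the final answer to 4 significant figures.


dT = R*Tm^2*x / dHf
dT = 8.314 * 1753^2 * 0.075 / 27231
dT = 70.3674 K
T_new = 1753 - 70.3674 = 1683 K


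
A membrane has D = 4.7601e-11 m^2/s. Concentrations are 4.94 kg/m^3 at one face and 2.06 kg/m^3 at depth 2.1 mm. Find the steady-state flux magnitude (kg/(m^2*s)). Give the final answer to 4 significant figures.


J = -D * (dC/dx) = D * (C1 - C2) / dx
J = 4.7601e-11 * (4.94 - 2.06) / 2.1e-03
J = 6.528e-08 kg/(m^2*s)


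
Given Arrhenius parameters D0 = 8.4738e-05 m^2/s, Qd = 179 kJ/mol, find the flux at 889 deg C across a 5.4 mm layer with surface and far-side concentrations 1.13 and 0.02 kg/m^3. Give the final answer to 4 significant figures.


Step 1: D = D0 * exp(-Qd/(R*T))
T = 889 + 273.15 = 1162.15 K
D = 8.4738e-05 * exp(-179e3 / (8.314 * 1162.15)) = 7.62701e-13 m^2/s
Step 2: J = D * (C1 - C2) / dx
J = 7.62701e-13 * (1.13 - 0.02) / 5.4e-03
J = 1.568e-10 kg/(m^2*s)


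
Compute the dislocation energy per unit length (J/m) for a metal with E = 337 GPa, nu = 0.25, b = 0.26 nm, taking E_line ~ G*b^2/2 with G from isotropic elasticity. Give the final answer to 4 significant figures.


Step 1: G = E / (2*(1+nu))
G = 337 / (2*(1+0.25)) = 134.8 GPa = 1.348e+11 Pa
Step 2: E_line = G*b^2/2
b = 0.26 nm = 2.6e-10 m
E_line = 0.5 * 1.348e+11 * (2.6e-10)^2 = 4.556e-09 J/m


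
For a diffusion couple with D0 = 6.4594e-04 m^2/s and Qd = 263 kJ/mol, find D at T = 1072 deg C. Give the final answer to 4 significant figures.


D = D0 * exp(-Qd / (R*T))
T = 1345.15 K
D = 6.4594e-04 * exp(-263e3 / (8.314 * 1345.15))
D = 3.954e-14 m^2/s


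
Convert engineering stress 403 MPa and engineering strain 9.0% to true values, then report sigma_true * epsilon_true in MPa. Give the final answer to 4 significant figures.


sigma_true = sigma_eng * (1 + epsilon_eng)
sigma_true = 403 * (1 + 0.09) = 439.27 MPa
epsilon_true = ln(1 + epsilon_eng)
epsilon_true = ln(1 + 0.09) = 0.0861777
sigma_true * epsilon_true = 439.27 * 0.0861777 = 37.86 MPa


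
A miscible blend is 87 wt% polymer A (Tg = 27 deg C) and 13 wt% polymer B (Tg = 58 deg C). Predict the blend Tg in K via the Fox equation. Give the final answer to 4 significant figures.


1/Tg = w1/Tg1 + w2/Tg2 (in Kelvin)
Tg1 = 300.15 K, Tg2 = 331.15 K
1/Tg = 0.87/300.15 + 0.13/331.15
Tg = 303.8 K


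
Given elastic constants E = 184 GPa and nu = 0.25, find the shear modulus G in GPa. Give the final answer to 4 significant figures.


G = E / (2*(1+nu))
G = 184 / (2*(1+0.25))
G = 73.6 GPa


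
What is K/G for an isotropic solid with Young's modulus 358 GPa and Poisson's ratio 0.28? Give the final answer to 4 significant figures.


G = E / (2*(1+nu))
G = 358 / (2*(1+0.28)) = 139.844 GPa
K = E / (3*(1-2*nu))
K = 358 / (3*(1-2*0.28)) = 271.212 GPa
K/G = 271.212 / 139.844 = 1.939


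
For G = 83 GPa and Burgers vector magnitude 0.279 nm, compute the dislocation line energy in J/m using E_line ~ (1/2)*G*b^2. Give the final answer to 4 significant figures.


E = G*b^2/2
b = 0.279 nm = 2.79e-10 m
G = 83 GPa = 8.3e+10 Pa
E = 0.5 * 8.3e+10 * (2.79e-10)^2
E = 3.23e-09 J/m


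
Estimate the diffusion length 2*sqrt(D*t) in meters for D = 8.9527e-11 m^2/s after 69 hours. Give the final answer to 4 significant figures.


t = 69 hr = 248400 s
Diffusion length = 2*sqrt(D*t)
= 2*sqrt(8.9527e-11 * 248400)
= 9.432e-03 m


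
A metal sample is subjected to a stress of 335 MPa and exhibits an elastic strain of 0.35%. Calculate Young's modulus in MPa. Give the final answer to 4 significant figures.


E = sigma / epsilon
epsilon = 0.35% = 3.5e-03
E = 335 / 3.5e-03
E = 95710 MPa


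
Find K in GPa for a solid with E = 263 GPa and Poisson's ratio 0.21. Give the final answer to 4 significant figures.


K = E / (3*(1-2*nu))
K = 263 / (3*(1-2*0.21))
K = 151.1 GPa


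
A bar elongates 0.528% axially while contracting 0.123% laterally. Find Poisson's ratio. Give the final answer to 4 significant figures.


nu = -epsilon_lat / epsilon_axial
Lateral strain is contraction (negative), so using magnitudes:
nu = 0.123 / 0.528
nu = 0.233


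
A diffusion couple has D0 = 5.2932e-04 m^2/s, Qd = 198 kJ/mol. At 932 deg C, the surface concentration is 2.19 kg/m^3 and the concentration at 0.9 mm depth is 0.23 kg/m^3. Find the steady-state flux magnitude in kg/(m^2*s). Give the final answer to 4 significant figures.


Step 1: D = D0 * exp(-Qd/(R*T))
T = 932 + 273.15 = 1205.15 K
D = 5.2932e-04 * exp(-198e3 / (8.314 * 1205.15)) = 1.38523e-12 m^2/s
Step 2: J = D * (C1 - C2) / dx
J = 1.38523e-12 * (2.19 - 0.23) / 9e-04
J = 3.017e-09 kg/(m^2*s)


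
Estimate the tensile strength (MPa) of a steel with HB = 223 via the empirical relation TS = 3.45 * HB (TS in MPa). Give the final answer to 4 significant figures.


TS (MPa) = 3.45 * HB
TS = 3.45 * 223
TS = 769.4 MPa


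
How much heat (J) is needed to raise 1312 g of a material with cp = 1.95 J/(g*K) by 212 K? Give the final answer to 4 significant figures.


Q = m * cp * dT
Q = 1312 * 1.95 * 212
Q = 542400 J


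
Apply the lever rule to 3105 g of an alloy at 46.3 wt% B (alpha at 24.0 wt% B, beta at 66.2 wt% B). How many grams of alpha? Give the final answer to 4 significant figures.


f_alpha = (C_beta - C0) / (C_beta - C_alpha)
f_alpha = (66.2 - 46.3) / (66.2 - 24.0) = 0.471564
m_alpha = f_alpha * m_total = 0.471564 * 3105 = 1464 g


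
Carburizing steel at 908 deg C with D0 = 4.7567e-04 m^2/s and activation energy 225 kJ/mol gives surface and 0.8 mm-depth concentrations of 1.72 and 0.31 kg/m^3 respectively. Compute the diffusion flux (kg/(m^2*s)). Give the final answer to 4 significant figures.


Step 1: D = D0 * exp(-Qd/(R*T))
T = 908 + 273.15 = 1181.15 K
D = 4.7567e-04 * exp(-225e3 / (8.314 * 1181.15)) = 5.32904e-14 m^2/s
Step 2: J = D * (C1 - C2) / dx
J = 5.32904e-14 * (1.72 - 0.31) / 8e-04
J = 9.392e-11 kg/(m^2*s)


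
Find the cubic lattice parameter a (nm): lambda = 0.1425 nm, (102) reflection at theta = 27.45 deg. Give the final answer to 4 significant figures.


d = lambda / (2*sin(theta))
d = 0.1425 / (2*sin(27.45 deg))
d = 0.154564 nm
a = d * sqrt(h^2+k^2+l^2) = 0.154564 * sqrt(5)
a = 0.3456 nm


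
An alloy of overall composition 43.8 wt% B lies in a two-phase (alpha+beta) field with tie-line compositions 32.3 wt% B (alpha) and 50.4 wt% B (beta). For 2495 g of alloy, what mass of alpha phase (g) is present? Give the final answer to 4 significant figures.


f_alpha = (C_beta - C0) / (C_beta - C_alpha)
f_alpha = (50.4 - 43.8) / (50.4 - 32.3) = 0.364641
m_alpha = f_alpha * m_total = 0.364641 * 2495 = 909.8 g


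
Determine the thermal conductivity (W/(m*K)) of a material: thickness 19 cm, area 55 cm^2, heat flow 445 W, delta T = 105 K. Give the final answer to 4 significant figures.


k = Q*L / (A*dT)
L = 0.19 m, A = 5.5e-03 m^2
k = 445 * 0.19 / (5.5e-03 * 105)
k = 146.4 W/(m*K)


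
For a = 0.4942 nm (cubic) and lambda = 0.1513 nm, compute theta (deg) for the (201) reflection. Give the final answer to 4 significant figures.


d = a / sqrt(h^2+k^2+l^2)
d = 0.4942 / sqrt(5) = 0.221013 nm
lambda = 2*d*sin(theta)  =>  sin(theta) = lambda / (2*d)
sin(theta) = 0.1513 / (2 * 0.221013) = 0.342288
theta = 20.02 deg


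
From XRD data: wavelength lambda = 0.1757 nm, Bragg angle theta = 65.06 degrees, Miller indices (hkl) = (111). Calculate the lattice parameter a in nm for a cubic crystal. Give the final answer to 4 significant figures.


d = lambda / (2*sin(theta))
d = 0.1757 / (2*sin(65.06 deg))
d = 0.0968845 nm
a = d * sqrt(h^2+k^2+l^2) = 0.0968845 * sqrt(3)
a = 0.1678 nm


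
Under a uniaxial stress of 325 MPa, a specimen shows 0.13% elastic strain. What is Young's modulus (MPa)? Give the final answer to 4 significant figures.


E = sigma / epsilon
epsilon = 0.13% = 1.3e-03
E = 325 / 1.3e-03
E = 250000 MPa


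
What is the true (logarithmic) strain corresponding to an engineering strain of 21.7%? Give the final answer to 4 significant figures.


epsilon_true = ln(1 + epsilon_eng)
epsilon_true = ln(1 + 0.217)
epsilon_true = 0.1964


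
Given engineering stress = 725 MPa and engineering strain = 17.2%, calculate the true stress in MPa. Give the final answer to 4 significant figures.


sigma_true = sigma_eng * (1 + epsilon_eng)
sigma_true = 725 * (1 + 0.172)
sigma_true = 849.7 MPa


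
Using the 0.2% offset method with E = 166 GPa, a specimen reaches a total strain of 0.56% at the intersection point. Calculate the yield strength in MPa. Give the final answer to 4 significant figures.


Offset strain = 0.002
Elastic strain at yield = total_strain - offset = 5.6e-03 - 0.002 = 3.6e-03
sigma_y = E * elastic_strain = 166000 * 3.6e-03
sigma_y = 597.6 MPa


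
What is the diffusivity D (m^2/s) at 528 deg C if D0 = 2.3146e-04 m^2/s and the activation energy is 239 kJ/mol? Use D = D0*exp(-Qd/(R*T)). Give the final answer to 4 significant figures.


D = D0 * exp(-Qd / (R*T))
T = 801.15 K
D = 2.3146e-04 * exp(-239e3 / (8.314 * 801.15))
D = 6.042e-20 m^2/s


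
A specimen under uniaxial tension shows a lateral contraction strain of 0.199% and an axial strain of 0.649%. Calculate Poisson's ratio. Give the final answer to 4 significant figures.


nu = -epsilon_lat / epsilon_axial
Lateral strain is contraction (negative), so using magnitudes:
nu = 0.199 / 0.649
nu = 0.3066


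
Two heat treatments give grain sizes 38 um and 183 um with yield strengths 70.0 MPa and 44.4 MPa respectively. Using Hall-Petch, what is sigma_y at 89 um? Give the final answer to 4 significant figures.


sigma_y = sigma0 + k / sqrt(d)
1/sqrt(d1) = 1/sqrt(3.8e-05) = 162.221;  1/sqrt(d2) = 73.9221
k = (sigma1 - sigma2) / (1/sqrt(d1) - 1/sqrt(d2)) = (70.0 - 44.4) / (162.221 - 73.9221) = 0.289923 MPa*m^0.5
sigma0 = sigma1 - k/sqrt(d1) = 70.0 - 0.289923*162.221 = 22.9683 MPa
sigma_y(d3) = 22.9683 + 0.289923 / sqrt(8.9e-05) = 53.7 MPa


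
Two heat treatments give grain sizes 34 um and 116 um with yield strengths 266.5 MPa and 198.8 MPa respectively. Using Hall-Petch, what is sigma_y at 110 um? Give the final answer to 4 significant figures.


sigma_y = sigma0 + k / sqrt(d)
1/sqrt(d1) = 1/sqrt(3.4e-05) = 171.499;  1/sqrt(d2) = 92.8477
k = (sigma1 - sigma2) / (1/sqrt(d1) - 1/sqrt(d2)) = (266.5 - 198.8) / (171.499 - 92.8477) = 0.860766 MPa*m^0.5
sigma0 = sigma1 - k/sqrt(d1) = 266.5 - 0.860766*171.499 = 118.88 MPa
sigma_y(d3) = 118.88 + 0.860766 / sqrt(1.1e-04) = 201 MPa


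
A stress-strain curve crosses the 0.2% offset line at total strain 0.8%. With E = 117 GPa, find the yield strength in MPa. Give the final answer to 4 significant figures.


Offset strain = 0.002
Elastic strain at yield = total_strain - offset = 8e-03 - 0.002 = 6e-03
sigma_y = E * elastic_strain = 117000 * 6e-03
sigma_y = 702 MPa


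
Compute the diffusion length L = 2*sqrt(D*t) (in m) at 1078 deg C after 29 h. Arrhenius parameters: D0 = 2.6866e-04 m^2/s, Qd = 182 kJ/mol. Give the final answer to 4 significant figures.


Step 1: D = D0 * exp(-Qd/(R*T))
T = 1351.15 K
D = 2.6866e-04 * exp(-182e3 / (8.314 * 1351.15)) = 2.47138e-11 m^2/s
Step 2: L = 2*sqrt(D*t)
t = 29 h = 104400 s
L = 2*sqrt(2.47138e-11 * 104400) = 3.213e-03 m


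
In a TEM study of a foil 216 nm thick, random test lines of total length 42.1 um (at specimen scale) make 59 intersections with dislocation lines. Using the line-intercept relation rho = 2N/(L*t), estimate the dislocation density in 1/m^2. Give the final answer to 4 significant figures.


rho = 2N / (L * t)
L = 42.1 um = 4.21e-05 m, t = 216 nm = 2.16e-07 m
rho = 2 * 59 / (4.21e-05 * 2.16e-07)
rho = 1.298e+13 1/m^2


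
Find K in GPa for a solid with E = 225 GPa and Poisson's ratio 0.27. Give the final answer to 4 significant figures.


K = E / (3*(1-2*nu))
K = 225 / (3*(1-2*0.27))
K = 163 GPa


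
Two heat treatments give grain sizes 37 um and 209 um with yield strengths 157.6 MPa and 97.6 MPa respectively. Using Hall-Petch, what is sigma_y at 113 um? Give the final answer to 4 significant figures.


sigma_y = sigma0 + k / sqrt(d)
1/sqrt(d1) = 1/sqrt(3.7e-05) = 164.399;  1/sqrt(d2) = 69.1714
k = (sigma1 - sigma2) / (1/sqrt(d1) - 1/sqrt(d2)) = (157.6 - 97.6) / (164.399 - 69.1714) = 0.63007 MPa*m^0.5
sigma0 = sigma1 - k/sqrt(d1) = 157.6 - 0.63007*164.399 = 54.0172 MPa
sigma_y(d3) = 54.0172 + 0.63007 / sqrt(1.13e-04) = 113.3 MPa


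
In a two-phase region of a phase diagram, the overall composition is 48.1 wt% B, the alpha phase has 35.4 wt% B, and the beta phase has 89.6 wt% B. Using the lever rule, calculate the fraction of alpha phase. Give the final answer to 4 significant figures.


f_alpha = (C_beta - C0) / (C_beta - C_alpha)
f_alpha = (89.6 - 48.1) / (89.6 - 35.4)
f_alpha = 0.7657


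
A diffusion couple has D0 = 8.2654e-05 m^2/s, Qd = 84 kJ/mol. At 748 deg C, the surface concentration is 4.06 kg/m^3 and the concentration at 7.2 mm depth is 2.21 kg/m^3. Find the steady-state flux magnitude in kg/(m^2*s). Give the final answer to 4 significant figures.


Step 1: D = D0 * exp(-Qd/(R*T))
T = 748 + 273.15 = 1021.15 K
D = 8.2654e-05 * exp(-84e3 / (8.314 * 1021.15)) = 4.17135e-09 m^2/s
Step 2: J = D * (C1 - C2) / dx
J = 4.17135e-09 * (4.06 - 2.21) / 7.2e-03
J = 1.072e-06 kg/(m^2*s)


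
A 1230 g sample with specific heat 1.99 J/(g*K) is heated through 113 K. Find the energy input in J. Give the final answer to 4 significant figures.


Q = m * cp * dT
Q = 1230 * 1.99 * 113
Q = 276600 J


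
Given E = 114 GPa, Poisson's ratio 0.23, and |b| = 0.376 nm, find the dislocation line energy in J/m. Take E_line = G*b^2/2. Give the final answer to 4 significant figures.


Step 1: G = E / (2*(1+nu))
G = 114 / (2*(1+0.23)) = 46.3415 GPa = 4.63415e+10 Pa
Step 2: E_line = G*b^2/2
b = 0.376 nm = 3.76e-10 m
E_line = 0.5 * 4.63415e+10 * (3.76e-10)^2 = 3.276e-09 J/m


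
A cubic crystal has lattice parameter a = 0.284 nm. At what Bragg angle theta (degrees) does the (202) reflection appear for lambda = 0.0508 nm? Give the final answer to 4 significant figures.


d = a / sqrt(h^2+k^2+l^2)
d = 0.284 / sqrt(8) = 0.100409 nm
lambda = 2*d*sin(theta)  =>  sin(theta) = lambda / (2*d)
sin(theta) = 0.0508 / (2 * 0.100409) = 0.252965
theta = 14.65 deg


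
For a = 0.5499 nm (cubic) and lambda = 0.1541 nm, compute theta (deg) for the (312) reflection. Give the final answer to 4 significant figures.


d = a / sqrt(h^2+k^2+l^2)
d = 0.5499 / sqrt(14) = 0.146967 nm
lambda = 2*d*sin(theta)  =>  sin(theta) = lambda / (2*d)
sin(theta) = 0.1541 / (2 * 0.146967) = 0.524268
theta = 31.62 deg


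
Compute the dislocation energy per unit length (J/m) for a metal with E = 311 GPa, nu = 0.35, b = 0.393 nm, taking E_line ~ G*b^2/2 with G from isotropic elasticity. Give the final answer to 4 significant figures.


Step 1: G = E / (2*(1+nu))
G = 311 / (2*(1+0.35)) = 115.185 GPa = 1.15185e+11 Pa
Step 2: E_line = G*b^2/2
b = 0.393 nm = 3.93e-10 m
E_line = 0.5 * 1.15185e+11 * (3.93e-10)^2 = 8.895e-09 J/m


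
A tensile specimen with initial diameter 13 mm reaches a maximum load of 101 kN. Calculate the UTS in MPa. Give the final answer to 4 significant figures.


A0 = pi*(d/2)^2 = pi*(13/2)^2 = 132.732 mm^2
UTS = F_max / A0 = 101*1000 / 132.732
UTS = 760.9 MPa


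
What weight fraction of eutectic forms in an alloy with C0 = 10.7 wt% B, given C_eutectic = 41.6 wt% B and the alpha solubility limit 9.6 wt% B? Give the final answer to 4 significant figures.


f_primary = (C_e - C0) / (C_e - C_alpha_max)
f_primary = (41.6 - 10.7) / (41.6 - 9.6)
f_primary = 0.965625
f_eutectic = 1 - 0.965625 = 0.03438


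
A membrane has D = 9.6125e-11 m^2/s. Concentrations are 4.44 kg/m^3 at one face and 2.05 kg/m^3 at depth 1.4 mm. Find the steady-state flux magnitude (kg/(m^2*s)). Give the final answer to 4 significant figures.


J = -D * (dC/dx) = D * (C1 - C2) / dx
J = 9.6125e-11 * (4.44 - 2.05) / 1.4e-03
J = 1.641e-07 kg/(m^2*s)


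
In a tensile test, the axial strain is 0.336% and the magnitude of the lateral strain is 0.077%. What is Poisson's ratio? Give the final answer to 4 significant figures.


nu = -epsilon_lat / epsilon_axial
Lateral strain is contraction (negative), so using magnitudes:
nu = 0.077 / 0.336
nu = 0.2292


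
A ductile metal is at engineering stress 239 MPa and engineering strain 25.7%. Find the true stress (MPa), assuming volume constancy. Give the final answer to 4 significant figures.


sigma_true = sigma_eng * (1 + epsilon_eng)
sigma_true = 239 * (1 + 0.257)
sigma_true = 300.4 MPa


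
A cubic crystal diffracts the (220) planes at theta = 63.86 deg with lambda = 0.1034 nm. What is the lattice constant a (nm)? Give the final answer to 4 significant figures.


d = lambda / (2*sin(theta))
d = 0.1034 / (2*sin(63.86 deg))
d = 0.0575903 nm
a = d * sqrt(h^2+k^2+l^2) = 0.0575903 * sqrt(8)
a = 0.1629 nm


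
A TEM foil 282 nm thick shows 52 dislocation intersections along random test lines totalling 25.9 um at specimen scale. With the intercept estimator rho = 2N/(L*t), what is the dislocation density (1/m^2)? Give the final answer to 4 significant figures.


rho = 2N / (L * t)
L = 25.9 um = 2.59e-05 m, t = 282 nm = 2.82e-07 m
rho = 2 * 52 / (2.59e-05 * 2.82e-07)
rho = 1.424e+13 1/m^2


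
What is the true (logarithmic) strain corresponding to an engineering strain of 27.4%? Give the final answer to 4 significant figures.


epsilon_true = ln(1 + epsilon_eng)
epsilon_true = ln(1 + 0.274)
epsilon_true = 0.2422
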